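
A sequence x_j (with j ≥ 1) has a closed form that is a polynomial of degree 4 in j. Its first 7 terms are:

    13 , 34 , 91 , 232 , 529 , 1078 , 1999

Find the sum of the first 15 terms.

156372

1st diffs: 21, 57, 141, 297, 549, 921.
2nd diffs: 36, 84, 156, 252, 372.
3rd diffs: 48, 72, 96, 120.
4th diffs: 24, 24, 24 (constant).
Newton forward-difference form: x_j = 13 + 21·C(j-1,1) + 36·C(j-1,2) + 48·C(j-1,3) + 24·C(j-1,4).
Continuing: …, 3436, 5557, 8554, 12643, …, x_{15} = 45079.
Summing j = 1..15 (15 terms) gives 156372.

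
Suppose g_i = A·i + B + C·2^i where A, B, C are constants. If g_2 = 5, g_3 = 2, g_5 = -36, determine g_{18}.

-524195

Write the equations: 2A + B + 4C = 5; 3A + B + 8C = 2; 5A + B + 32C = -36.
Subtracting the first from the second: A + 4C = -3.
Subtracting the second from the third: 2A + 24C = -38.
Solving: C = -2, A = 5, then B = 3.
So g_i = 5·i + 3 + (-2)·2^i; at i=18 this is -524195.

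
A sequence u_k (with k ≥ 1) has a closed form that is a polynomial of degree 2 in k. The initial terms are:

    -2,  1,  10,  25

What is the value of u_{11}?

1st diffs: 3, 9, 15.
2nd diffs: 6, 6 (constant).
Newton forward-difference form: u_k = -2 + 3·C(k-1,1) + 6·C(k-1,2).
At k = 11: k-1 = 10, so u_{11} = -2 + 30 + 270 = 298.

298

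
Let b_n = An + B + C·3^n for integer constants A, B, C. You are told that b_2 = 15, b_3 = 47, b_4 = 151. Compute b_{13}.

Write the equations: 2A + B + 9C = 15; 3A + B + 27C = 47; 4A + B + 81C = 151.
Subtracting the first from the second: A + 18C = 32.
Subtracting the second from the third: A + 54C = 104.
Solving: C = 2, A = -4, then B = 5.
So b_n = -4·n + 5 + 2·3^n; at n=13 this is 3188599.

3188599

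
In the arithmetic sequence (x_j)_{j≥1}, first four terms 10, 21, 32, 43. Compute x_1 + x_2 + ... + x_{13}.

988

Common difference d = 11.
x_j = 10 + (j - 1)·11.
x_{13} = 142; S = 13·(10 + 142)/2 = 988.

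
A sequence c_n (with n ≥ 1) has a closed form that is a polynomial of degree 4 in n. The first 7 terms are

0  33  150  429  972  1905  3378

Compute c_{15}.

1st diffs: 33, 117, 279, 543, 933, 1473.
2nd diffs: 84, 162, 264, 390, 540.
3rd diffs: 78, 102, 126, 150.
4th diffs: 24, 24, 24 (constant).
Newton forward-difference form: c_n = 33·C(n-1,1) + 84·C(n-1,2) + 78·C(n-1,3) + 24·C(n-1,4).
At n = 15: n-1 = 14, so c_{15} = 462 + 7644 + 28392 + 24024 = 60522.

60522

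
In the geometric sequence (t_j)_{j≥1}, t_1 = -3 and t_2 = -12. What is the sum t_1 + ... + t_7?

Common ratio r = 4.
t_j = (-3)·4^(j-1).
S = (-3)·(4^7 - 1)/(4 - 1) = (-3)·(16384 - 1)/(3) = -16383.

-16383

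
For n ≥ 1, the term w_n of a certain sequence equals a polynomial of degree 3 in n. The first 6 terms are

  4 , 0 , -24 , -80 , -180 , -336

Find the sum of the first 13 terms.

-14560

1st diffs: -4, -24, -56, -100, -156.
2nd diffs: -20, -32, -44, -56.
3rd diffs: -12, -12, -12 (constant).
Newton forward-difference form: w_n = 4 + (-4)·C(n-1,1) + (-20)·C(n-1,2) + (-12)·C(n-1,3).
Continuing: …, -560, -864, -1260, -1760, …, w_{13} = -4004.
Summing n = 1..13 (13 terms) gives -14560.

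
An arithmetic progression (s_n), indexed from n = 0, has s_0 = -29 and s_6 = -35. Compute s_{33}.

Common difference d = (-35 - (-29)) / (6 - 0) = -1.
s_n = -29 + (n - 0)·(-1).
s_{33} = -29 + 33·(-1) = -62.

-62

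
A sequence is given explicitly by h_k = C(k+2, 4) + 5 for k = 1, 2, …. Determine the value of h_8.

C(10, 4) = 210, so h_8 = 215.

215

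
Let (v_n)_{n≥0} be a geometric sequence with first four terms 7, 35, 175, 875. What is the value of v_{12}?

Common ratio r = 5.
v_n = 7·5^(n-0).
v_{12} = 7·5^12 = 1708984375.

1708984375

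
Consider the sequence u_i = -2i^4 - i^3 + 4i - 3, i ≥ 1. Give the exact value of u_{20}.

-327923

u_{20} = -2·20^4 - 1·20^3 + 4·20 - 3 = -327923.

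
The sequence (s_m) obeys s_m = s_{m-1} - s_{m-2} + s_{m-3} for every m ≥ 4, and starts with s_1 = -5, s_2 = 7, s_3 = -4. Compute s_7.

-4

Step forward from the initial values:
s_4 = -16; s_5 = -5; s_6 = 7; s_7 = -4.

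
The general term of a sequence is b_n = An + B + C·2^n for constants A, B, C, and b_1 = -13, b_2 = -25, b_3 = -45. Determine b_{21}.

The three given values yield: A + B + 2C = -13; 2A + B + 4C = -25; 3A + B + 8C = -45.
Subtracting the first from the second: A + 2C = -12.
Subtracting the second from the third: A + 4C = -20.
Solving: C = -4, A = -4, then B = -1.
Hence b_{21} = -4·21 + (-1) + (-4)·2097152 = -8388693.

-8388693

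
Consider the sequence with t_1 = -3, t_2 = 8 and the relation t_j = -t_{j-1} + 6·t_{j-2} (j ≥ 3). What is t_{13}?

Iterate the recurrence:
t_3 = -26  t_4 = 74  t_5 = -230  …  t_{10} = 55010  t_{11} = -165542  t_{12} = 495602  t_{13} = -1488854.
(Characteristic roots are 2 and -3.)

-1488854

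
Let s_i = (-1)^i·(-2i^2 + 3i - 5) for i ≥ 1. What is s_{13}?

304

(-1)^13 = -1; -2i^2 + 3i - 5 at i=13 is -304; so s_{13} = 304.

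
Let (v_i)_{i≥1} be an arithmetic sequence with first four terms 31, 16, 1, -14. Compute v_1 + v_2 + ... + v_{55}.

-20570

Common difference d = -15.
v_i = 31 + (i - 1)·(-15).
v_{55} = -779; S = 55·(31 + (-779))/2 = -20570.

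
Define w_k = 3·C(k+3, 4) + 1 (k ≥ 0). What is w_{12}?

4096

C(15, 4) = 1365, so w_{12} = 4096.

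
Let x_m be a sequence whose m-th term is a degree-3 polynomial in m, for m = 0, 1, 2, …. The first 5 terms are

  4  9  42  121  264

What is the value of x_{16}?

1st diffs: 5, 33, 79, 143.
2nd diffs: 28, 46, 64.
3rd diffs: 18, 18 (constant).
Newton forward-difference form: x_m = 4 + 5·C(m,1) + 28·C(m,2) + 18·C(m,3).
At m = 16: m = 16, so x_{16} = 4 + 80 + 3360 + 10080 = 13524.

13524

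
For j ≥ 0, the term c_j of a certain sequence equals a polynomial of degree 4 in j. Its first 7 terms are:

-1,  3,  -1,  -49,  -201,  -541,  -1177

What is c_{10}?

-9681

1st diffs: 4, -4, -48, -152, -340, -636.
2nd diffs: -8, -44, -104, -188, -296.
3rd diffs: -36, -60, -84, -108.
4th diffs: -24, -24, -24 (constant).
Newton forward-difference form: c_j = -1 + 4·C(j,1) + (-8)·C(j,2) + (-36)·C(j,3) + (-24)·C(j,4).
At j = 10: j = 10, so c_{10} = -1 + 40 - 360 - 4320 - 5040 = -9681.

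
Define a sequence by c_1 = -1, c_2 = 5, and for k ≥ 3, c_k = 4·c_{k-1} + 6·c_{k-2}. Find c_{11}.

Iterate the recurrence:
c_3 = 14, c_4 = 86, c_5 = 428, c_6 = 2228, c_7 = 11480, c_8 = 59288, c_9 = 306032, c_{10} = 1579856, c_{11} = 8155616.

8155616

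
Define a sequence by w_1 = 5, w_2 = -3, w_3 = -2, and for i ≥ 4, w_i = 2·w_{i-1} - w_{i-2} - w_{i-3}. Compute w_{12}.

27

Step forward from the initial values:
w_4 = -6, w_5 = -7, w_6 = -6, w_7 = 1, w_8 = 15, w_9 = 35, w_{10} = 54, w_{11} = 58, w_{12} = 27.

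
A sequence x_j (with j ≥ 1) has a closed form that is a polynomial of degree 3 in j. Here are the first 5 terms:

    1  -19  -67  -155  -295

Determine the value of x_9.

1st diffs: -20, -48, -88, -140.
2nd diffs: -28, -40, -52.
3rd diffs: -12, -12 (constant).
Newton forward-difference form: x_j = 1 + (-20)·C(j-1,1) + (-28)·C(j-1,2) + (-12)·C(j-1,3).
At j = 9: j-1 = 8, so x_9 = 1 - 160 - 784 - 672 = -1615.

-1615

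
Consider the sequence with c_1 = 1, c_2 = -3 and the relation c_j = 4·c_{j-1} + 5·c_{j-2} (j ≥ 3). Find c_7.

Applying the relation repeatedly:
c_3 = -7; c_4 = -43; c_5 = -207; c_6 = -1043; c_7 = -5207.
(Characteristic roots are 5 and -1.)

-5207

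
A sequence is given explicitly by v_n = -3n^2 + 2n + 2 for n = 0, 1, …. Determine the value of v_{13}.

v_{13} = -3·13^2 + 2·13 + 2 = -479.

-479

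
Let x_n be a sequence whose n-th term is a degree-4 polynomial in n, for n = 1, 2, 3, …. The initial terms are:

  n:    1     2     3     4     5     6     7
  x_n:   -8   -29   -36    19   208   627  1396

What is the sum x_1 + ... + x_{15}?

141637

1st diffs: -21, -7, 55, 189, 419, 769.
2nd diffs: 14, 62, 134, 230, 350.
3rd diffs: 48, 72, 96, 120.
4th diffs: 24, 24, 24 (constant).
Newton forward-difference form: x_n = -8 + (-21)·C(n-1,1) + 14·C(n-1,2) + 48·C(n-1,3) + 24·C(n-1,4).
Continuing: …, 2659, 4584, 7363, 11212, …, x_{15} = 42468.
Summing n = 1..15 (15 terms) gives 141637.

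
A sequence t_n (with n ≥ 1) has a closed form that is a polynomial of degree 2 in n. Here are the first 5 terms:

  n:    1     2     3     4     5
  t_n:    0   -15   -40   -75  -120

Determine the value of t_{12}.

-715

1st diffs: -15, -25, -35, -45.
2nd diffs: -10, -10, -10 (constant).
Newton forward-difference form: t_n = (-15)·C(n-1,1) + (-10)·C(n-1,2).
At n = 12: n-1 = 11, so t_{12} = -165 - 550 = -715.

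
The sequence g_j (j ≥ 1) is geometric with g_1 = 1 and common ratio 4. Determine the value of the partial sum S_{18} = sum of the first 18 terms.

22906492245

g_j = 1·4^(j-1).
S = 1·(4^18 - 1)/(4 - 1) = 1·(68719476736 - 1)/(3) = 22906492245.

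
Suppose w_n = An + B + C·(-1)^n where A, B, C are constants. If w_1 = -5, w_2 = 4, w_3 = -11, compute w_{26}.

-68

Write the equations: A + B - C = -5; 2A + B + C = 4; 3A + B - C = -11.
Subtracting the first from the second: A + 2C = 9.
Subtracting the second from the third: A - 2C = -15.
Solving: C = 6, A = -3, then B = 4.
Therefore w_{26} = -78 + 4 + 6·1 = -68.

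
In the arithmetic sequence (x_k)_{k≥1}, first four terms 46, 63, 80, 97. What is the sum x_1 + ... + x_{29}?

Common difference d = 17.
x_k = 46 + (k - 1)·17.
x_{29} = 522; S = 29·(46 + 522)/2 = 8236.

8236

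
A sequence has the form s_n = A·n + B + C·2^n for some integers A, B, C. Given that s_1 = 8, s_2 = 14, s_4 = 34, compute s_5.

54

Plug in n = 1, 2, 4: A + B + 2C = 8; 2A + B + 4C = 14; 4A + B + 16C = 34.
Subtracting the first from the second: A + 2C = 6.
Subtracting the second from the third: 2A + 12C = 20.
Solving: C = 1, A = 4, then B = 2.
Therefore s_5 = 20 + 2 + 1·32 = 54.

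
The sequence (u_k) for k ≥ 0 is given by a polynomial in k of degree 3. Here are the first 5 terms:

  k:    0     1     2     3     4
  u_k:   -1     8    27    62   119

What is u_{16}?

1st diffs: 9, 19, 35, 57.
2nd diffs: 10, 16, 22.
3rd diffs: 6, 6 (constant).
So u_k = k^3 + 2k^2 + 6k - 1.
Evaluating at k = 16 gives u_{16} = 4703.

4703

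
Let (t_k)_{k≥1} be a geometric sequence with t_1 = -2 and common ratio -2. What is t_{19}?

-524288

t_k = (-2)·(-2)^(k-1).
t_{19} = (-2)·(-2)^18 = -524288.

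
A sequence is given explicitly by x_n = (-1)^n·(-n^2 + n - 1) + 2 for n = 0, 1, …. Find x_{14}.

-181

(-1)^14 = 1; -n^2 + n - 1 at n=14 is -183; so x_{14} = -181.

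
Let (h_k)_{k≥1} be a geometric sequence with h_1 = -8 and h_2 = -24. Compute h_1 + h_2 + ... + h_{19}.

-4649045864

Common ratio r = 3.
h_k = (-8)·3^(k-1).
S = (-8)·(3^19 - 1)/(3 - 1) = (-8)·(1162261467 - 1)/(2) = -4649045864.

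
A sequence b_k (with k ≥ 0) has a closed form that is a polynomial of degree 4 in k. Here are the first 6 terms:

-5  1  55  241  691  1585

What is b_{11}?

1st diffs: 6, 54, 186, 450, 894.
2nd diffs: 48, 132, 264, 444.
3rd diffs: 84, 132, 180.
4th diffs: 48, 48 (constant).
Newton forward-difference form: b_k = -5 + 6·C(k,1) + 48·C(k,2) + 84·C(k,3) + 48·C(k,4).
At k = 11: k = 11, so b_{11} = -5 + 66 + 2640 + 13860 + 15840 = 32401.

32401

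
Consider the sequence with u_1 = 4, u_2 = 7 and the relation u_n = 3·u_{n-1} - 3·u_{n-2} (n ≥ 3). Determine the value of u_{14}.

Compute successive terms:
u_3 = 9;  u_4 = 6;  u_5 = -9;  …;  u_{11} = 243;  u_{12} = 1215;  u_{13} = 2916;  u_{14} = 5103.

5103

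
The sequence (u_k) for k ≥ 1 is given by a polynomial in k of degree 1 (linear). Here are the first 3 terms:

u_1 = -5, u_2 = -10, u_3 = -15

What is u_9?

1st diffs: -5, -5 (constant).
So u_k = -5k.
Evaluating at k = 9 gives u_9 = -45.

-45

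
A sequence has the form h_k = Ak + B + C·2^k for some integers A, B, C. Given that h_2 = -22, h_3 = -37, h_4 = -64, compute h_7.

Plug in k = 2, 3, 4: 2A + B + 4C = -22; 3A + B + 8C = -37; 4A + B + 16C = -64.
Subtracting the first from the second: A + 4C = -15.
Subtracting the second from the third: A + 8C = -27.
Solving: C = -3, A = -3, then B = -4.
Hence h_7 = -3·7 + (-4) + (-3)·128 = -409.

-409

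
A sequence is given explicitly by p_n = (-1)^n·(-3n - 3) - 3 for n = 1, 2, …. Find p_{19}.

57

(-1)^19 = -1; -3n - 3 at n=19 is -60; so p_{19} = 57.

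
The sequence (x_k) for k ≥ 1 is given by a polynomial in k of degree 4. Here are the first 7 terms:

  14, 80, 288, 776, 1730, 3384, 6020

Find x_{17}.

182750

1st diffs: 66, 208, 488, 954, 1654, 2636.
2nd diffs: 142, 280, 466, 700, 982.
3rd diffs: 138, 186, 234, 282.
4th diffs: 48, 48, 48 (constant).
Newton forward-difference form: x_k = 14 + 66·C(k-1,1) + 142·C(k-1,2) + 138·C(k-1,3) + 48·C(k-1,4).
At k = 17: k-1 = 16, so x_{17} = 14 + 1056 + 17040 + 77280 + 87360 = 182750.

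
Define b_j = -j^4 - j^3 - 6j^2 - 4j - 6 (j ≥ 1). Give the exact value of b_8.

b_8 = -1·8^4 - 1·8^3 - 6·8^2 - 4·8 - 6 = -5030.

-5030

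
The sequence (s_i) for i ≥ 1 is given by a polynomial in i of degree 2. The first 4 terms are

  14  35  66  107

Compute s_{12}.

1st diffs: 21, 31, 41.
2nd diffs: 10, 10 (constant).
Newton forward-difference form: s_i = 14 + 21·C(i-1,1) + 10·C(i-1,2).
At i = 12: i-1 = 11, so s_{12} = 14 + 231 + 550 = 795.

795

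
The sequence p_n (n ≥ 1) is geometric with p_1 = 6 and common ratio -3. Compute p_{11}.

p_n = 6·(-3)^(n-1).
p_{11} = 6·(-3)^10 = 354294.

354294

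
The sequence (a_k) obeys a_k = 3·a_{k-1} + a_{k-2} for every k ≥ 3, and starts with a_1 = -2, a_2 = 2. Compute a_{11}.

Compute successive terms:
a_3 = 4, a_4 = 14, a_5 = 46, a_6 = 152, a_7 = 502, a_8 = 1658, a_9 = 5476, a_{10} = 18086, a_{11} = 59734.

59734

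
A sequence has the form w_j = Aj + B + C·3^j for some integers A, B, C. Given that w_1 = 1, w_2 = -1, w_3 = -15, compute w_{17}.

-129140095

Write the equations: A + B + 3C = 1; 2A + B + 9C = -1; 3A + B + 27C = -15.
Subtracting the first from the second: A + 6C = -2.
Subtracting the second from the third: A + 18C = -14.
Solving: C = -1, A = 4, then B = 0.
Hence w_{17} = 4·17 + 0 + (-1)·129140163 = -129140095.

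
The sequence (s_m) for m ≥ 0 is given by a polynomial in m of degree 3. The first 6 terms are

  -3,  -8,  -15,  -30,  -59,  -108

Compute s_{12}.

1st diffs: -5, -7, -15, -29, -49.
2nd diffs: -2, -8, -14, -20.
3rd diffs: -6, -6, -6 (constant).
Newton forward-difference form: s_m = -3 + (-5)·C(m,1) + (-2)·C(m,2) + (-6)·C(m,3).
At m = 12: m = 12, so s_{12} = -3 - 60 - 132 - 1320 = -1515.

-1515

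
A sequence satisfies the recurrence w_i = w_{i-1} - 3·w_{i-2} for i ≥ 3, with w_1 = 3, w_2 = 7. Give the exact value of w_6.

52

w_3 = -2  w_4 = -23  w_5 = -17  w_6 = 52.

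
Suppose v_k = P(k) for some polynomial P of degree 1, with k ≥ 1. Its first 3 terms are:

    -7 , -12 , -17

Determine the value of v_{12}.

1st diffs: -5, -5 (constant).
So v_k = -5k - 2.
Evaluating at k = 12 gives v_{12} = -62.

-62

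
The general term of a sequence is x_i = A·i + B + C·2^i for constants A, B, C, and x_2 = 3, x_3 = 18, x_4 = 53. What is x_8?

Write the equations: 2A + B + 4C = 3; 3A + B + 8C = 18; 4A + B + 16C = 53.
Subtracting the first from the second: A + 4C = 15.
Subtracting the second from the third: A + 8C = 35.
Solving: C = 5, A = -5, then B = -7.
So x_i = -5·i + (-7) + 5·2^i; at i=8 this is 1233.

1233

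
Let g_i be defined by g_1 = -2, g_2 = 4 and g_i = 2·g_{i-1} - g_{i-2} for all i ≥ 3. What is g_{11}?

58

Step forward from the initial values:
g_3 = 10, g_4 = 16, g_5 = 22, g_6 = 28, g_7 = 34, g_8 = 40, g_9 = 46, g_{10} = 52, g_{11} = 58.
(Characteristic roots are 1 and 1.)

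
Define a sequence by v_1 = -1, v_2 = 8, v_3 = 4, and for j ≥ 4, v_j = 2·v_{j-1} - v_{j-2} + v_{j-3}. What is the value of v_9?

Compute successive terms:
v_4 = -1  v_5 = 2  v_6 = 9  v_7 = 15  v_8 = 23  v_9 = 40.

40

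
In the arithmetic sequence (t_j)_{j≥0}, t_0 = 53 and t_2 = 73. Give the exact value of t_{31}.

363

Common difference d = (73 - 53) / (2 - 0) = 10.
t_j = 53 + (j - 0)·10.
t_{31} = 53 + 31·10 = 363.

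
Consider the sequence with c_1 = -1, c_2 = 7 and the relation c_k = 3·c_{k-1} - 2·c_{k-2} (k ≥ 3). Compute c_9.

Applying the relation repeatedly:
c_3 = 23; c_4 = 55; c_5 = 119; c_6 = 247; c_7 = 503; c_8 = 1015; c_9 = 2039.
(Characteristic roots are 2 and 1.)

2039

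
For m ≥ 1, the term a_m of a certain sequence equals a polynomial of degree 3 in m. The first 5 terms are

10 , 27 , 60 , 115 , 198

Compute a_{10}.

1243

1st diffs: 17, 33, 55, 83.
2nd diffs: 16, 22, 28.
3rd diffs: 6, 6 (constant).
Newton forward-difference form: a_m = 10 + 17·C(m-1,1) + 16·C(m-1,2) + 6·C(m-1,3).
At m = 10: m-1 = 9, so a_{10} = 10 + 153 + 576 + 504 = 1243.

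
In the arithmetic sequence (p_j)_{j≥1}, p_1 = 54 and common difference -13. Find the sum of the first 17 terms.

p_j = 54 + (j - 1)·(-13).
p_{17} = -154; S = 17·(54 + (-154))/2 = -850.

-850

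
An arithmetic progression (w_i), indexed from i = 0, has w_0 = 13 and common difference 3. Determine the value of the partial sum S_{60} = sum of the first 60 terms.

w_i = 13 + (i - 0)·3.
w_{59} = 190; S = 60·(13 + 190)/2 = 6090.

6090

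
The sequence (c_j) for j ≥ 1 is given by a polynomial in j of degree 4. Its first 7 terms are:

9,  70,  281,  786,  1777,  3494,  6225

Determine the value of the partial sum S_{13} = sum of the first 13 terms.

1st diffs: 61, 211, 505, 991, 1717, 2731.
2nd diffs: 150, 294, 486, 726, 1014.
3rd diffs: 144, 192, 240, 288.
4th diffs: 48, 48, 48 (constant).
So c_j = 2j^4 + 4j^3 + j^2 + 2.
Continuing: …, 10306, 16121, 24102, 34729, …, c_{13} = 66081.
Summing j = 1..13 (13 terms) gives 212511.

212511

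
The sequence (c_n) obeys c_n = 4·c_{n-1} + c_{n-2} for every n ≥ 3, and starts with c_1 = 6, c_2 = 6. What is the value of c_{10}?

Step forward from the initial values:
c_3 = 30; c_4 = 126; c_5 = 534; c_6 = 2262; c_7 = 9582; c_8 = 40590; c_9 = 171942; c_{10} = 728358.

728358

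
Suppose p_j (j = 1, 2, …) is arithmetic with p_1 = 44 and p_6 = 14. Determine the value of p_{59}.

-304

Common difference d = (14 - 44) / (6 - 1) = -6.
p_j = 44 + (j - 1)·(-6).
p_{59} = 44 + 58·(-6) = -304.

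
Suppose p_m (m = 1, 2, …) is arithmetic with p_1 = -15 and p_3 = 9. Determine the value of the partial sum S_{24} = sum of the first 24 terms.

2952

Common difference d = (9 - (-15)) / (3 - 1) = 12.
p_m = -15 + (m - 1)·12.
p_{24} = 261; S = 24·(-15 + 261)/2 = 2952.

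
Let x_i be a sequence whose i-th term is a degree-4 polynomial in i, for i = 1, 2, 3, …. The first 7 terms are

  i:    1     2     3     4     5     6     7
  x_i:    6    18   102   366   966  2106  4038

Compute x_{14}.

70986

1st diffs: 12, 84, 264, 600, 1140, 1932.
2nd diffs: 72, 180, 336, 540, 792.
3rd diffs: 108, 156, 204, 252.
4th diffs: 48, 48, 48 (constant).
So x_i = 2i^4 - 2i^3 - 2i^2 + 2i + 6.
Evaluating at i = 14 gives x_{14} = 70986.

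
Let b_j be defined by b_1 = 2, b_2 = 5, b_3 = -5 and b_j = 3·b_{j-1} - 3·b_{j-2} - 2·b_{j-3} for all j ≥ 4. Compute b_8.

Applying the relation repeatedly:
b_4 = -34  b_5 = -97  b_6 = -179  b_7 = -178  b_8 = 197.

197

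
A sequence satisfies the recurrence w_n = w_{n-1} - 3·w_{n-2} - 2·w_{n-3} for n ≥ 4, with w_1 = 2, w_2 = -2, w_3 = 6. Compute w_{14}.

Applying the relation repeatedly:
w_4 = 8;  w_5 = -6;  w_6 = -42;  …;  w_{11} = -1014;  w_{12} = -1882;  w_{13} = 984;  w_{14} = 8658.

8658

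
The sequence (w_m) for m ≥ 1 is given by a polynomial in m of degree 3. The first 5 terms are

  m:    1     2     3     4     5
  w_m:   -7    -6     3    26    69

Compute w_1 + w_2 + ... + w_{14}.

1st diffs: 1, 9, 23, 43.
2nd diffs: 8, 14, 20.
3rd diffs: 6, 6 (constant).
So w_m = m^3 - 2m^2 - 6.
Continuing: …, 138, 239, 378, 561, …, w_{14} = 2346.
Summing m = 1..14 (14 terms) gives 8911.

8911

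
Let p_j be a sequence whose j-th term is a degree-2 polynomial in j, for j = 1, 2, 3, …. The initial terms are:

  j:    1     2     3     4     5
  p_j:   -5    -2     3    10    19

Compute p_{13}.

163

1st diffs: 3, 5, 7, 9.
2nd diffs: 2, 2, 2 (constant).
So p_j = j^2 - 6.
Evaluating at j = 13 gives p_{13} = 163.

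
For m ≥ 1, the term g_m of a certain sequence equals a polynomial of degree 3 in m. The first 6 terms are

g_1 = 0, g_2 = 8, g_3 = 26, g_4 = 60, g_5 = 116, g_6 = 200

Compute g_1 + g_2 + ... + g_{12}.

1st diffs: 8, 18, 34, 56, 84.
2nd diffs: 10, 16, 22, 28.
3rd diffs: 6, 6, 6 (constant).
Newton forward-difference form: g_m = 8·C(m-1,1) + 10·C(m-1,2) + 6·C(m-1,3).
Continuing: …, 318, 476, 680, 936, …, g_{12} = 1628.
Summing m = 1..12 (12 terms) gives 5698.

5698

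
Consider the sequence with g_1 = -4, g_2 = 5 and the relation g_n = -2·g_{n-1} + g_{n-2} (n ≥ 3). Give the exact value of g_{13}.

-92264

g_3 = -14; g_4 = 33; g_5 = -80; …; g_{10} = 6557; g_{11} = -15830; g_{12} = 38217; g_{13} = -92264.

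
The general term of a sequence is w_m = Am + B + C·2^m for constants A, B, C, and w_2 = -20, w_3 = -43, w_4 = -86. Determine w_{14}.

The three given values yield: 2A + B + 4C = -20; 3A + B + 8C = -43; 4A + B + 16C = -86.
Subtracting the first from the second: A + 4C = -23.
Subtracting the second from the third: A + 8C = -43.
Solving: C = -5, A = -3, then B = 6.
Therefore w_{14} = -42 + 6 + (-5)·16384 = -81956.

-81956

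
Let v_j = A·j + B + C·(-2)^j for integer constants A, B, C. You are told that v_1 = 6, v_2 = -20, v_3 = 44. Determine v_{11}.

10276

Write the equations: A + B - 2C = 6; 2A + B + 4C = -20; 3A + B - 8C = 44.
Subtracting the first from the second: A + 6C = -26.
Subtracting the second from the third: A - 12C = 64.
Solving: C = -5, A = 4, then B = -8.
So v_j = 4·j + (-8) + (-5)·(-2)^j; at j=11 this is 10276.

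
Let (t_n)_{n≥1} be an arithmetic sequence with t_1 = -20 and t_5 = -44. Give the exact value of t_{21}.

-140

Common difference d = (-44 - (-20)) / (5 - 1) = -6.
t_n = -20 + (n - 1)·(-6).
t_{21} = -20 + 20·(-6) = -140.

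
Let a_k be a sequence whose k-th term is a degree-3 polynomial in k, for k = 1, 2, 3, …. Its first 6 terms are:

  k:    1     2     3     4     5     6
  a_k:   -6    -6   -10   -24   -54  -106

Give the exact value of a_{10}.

1st diffs: 0, -4, -14, -30, -52.
2nd diffs: -4, -10, -16, -22.
3rd diffs: -6, -6, -6 (constant).
So a_k = -k^3 + 4k^2 - 5k - 4.
Evaluating at k = 10 gives a_{10} = -654.

-654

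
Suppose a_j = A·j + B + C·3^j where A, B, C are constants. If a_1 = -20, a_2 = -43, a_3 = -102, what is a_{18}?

-1162261563

Write the equations: A + B + 3C = -20; 2A + B + 9C = -43; 3A + B + 27C = -102.
Subtracting the first from the second: A + 6C = -23.
Subtracting the second from the third: A + 18C = -59.
Solving: C = -3, A = -5, then B = -6.
Hence a_{18} = -5·18 + (-6) + (-3)·387420489 = -1162261563.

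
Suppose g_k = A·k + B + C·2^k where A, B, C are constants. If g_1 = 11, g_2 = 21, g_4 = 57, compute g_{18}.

Plug in k = 1, 2, 4: A + B + 2C = 11; 2A + B + 4C = 21; 4A + B + 16C = 57.
Subtracting the first from the second: A + 2C = 10.
Subtracting the second from the third: 2A + 12C = 36.
Solving: C = 2, A = 6, then B = 1.
So g_k = 6·k + 1 + 2·2^k; at k=18 this is 524397.

524397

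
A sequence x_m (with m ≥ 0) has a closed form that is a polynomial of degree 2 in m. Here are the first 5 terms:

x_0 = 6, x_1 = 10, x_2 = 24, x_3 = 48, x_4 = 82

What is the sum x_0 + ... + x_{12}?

3250

1st diffs: 4, 14, 24, 34.
2nd diffs: 10, 10, 10 (constant).
So x_m = 5m^2 - m + 6.
Continuing: …, 126, 180, 244, 318, …, x_{12} = 714.
Summing m = 0..12 (13 terms) gives 3250.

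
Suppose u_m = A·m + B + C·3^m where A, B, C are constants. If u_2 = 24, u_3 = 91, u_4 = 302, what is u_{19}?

Write the equations: 2A + B + 9C = 24; 3A + B + 27C = 91; 4A + B + 81C = 302.
Subtracting the first from the second: A + 18C = 67.
Subtracting the second from the third: A + 54C = 211.
Solving: C = 4, A = -5, then B = -2.
So u_m = -5·m + (-2) + 4·3^m; at m=19 this is 4649045771.

4649045771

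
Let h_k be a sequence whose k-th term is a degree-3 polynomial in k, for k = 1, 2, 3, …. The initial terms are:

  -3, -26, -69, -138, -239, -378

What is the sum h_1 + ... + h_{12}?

1st diffs: -23, -43, -69, -101, -139.
2nd diffs: -20, -26, -32, -38.
3rd diffs: -6, -6, -6 (constant).
Newton forward-difference form: h_k = -3 + (-23)·C(k-1,1) + (-20)·C(k-1,2) + (-6)·C(k-1,3).
Continuing: …, -561, -794, -1083, -1434, …, h_{12} = -2346.
Summing k = 1..12 (12 terms) gives -8924.

-8924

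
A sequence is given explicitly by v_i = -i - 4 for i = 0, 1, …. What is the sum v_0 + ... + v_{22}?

-345

Over i = 0..22: Σi = 253.
Total = (-1)·253 + (-4)·23 = -345.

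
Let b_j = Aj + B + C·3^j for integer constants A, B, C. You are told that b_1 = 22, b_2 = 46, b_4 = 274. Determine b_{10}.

At j = 1, 2, 4: A + B + 3C = 22; 2A + B + 9C = 46; 4A + B + 81C = 274.
Subtracting the first from the second: A + 6C = 24.
Subtracting the second from the third: 2A + 72C = 228.
Solving: C = 3, A = 6, then B = 7.
So b_j = 6·j + 7 + 3·3^j; at j=10 this is 177214.

177214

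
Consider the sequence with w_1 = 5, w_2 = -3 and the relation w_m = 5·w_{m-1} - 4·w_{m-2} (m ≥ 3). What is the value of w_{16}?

-2863311523

Applying the relation repeatedly:
w_3 = -35; w_4 = -163; w_5 = -675; …; w_{13} = -44739235; w_{14} = -178956963; w_{15} = -715827875; w_{16} = -2863311523.
(Characteristic roots are 4 and 1.)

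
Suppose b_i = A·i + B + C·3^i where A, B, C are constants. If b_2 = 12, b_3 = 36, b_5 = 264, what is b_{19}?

The three given values yield: 2A + B + 9C = 12; 3A + B + 27C = 36; 5A + B + 243C = 264.
Subtracting the first from the second: A + 18C = 24.
Subtracting the second from the third: 2A + 216C = 228.
Solving: C = 1, A = 6, then B = -9.
Hence b_{19} = 6·19 + (-9) + 1·1162261467 = 1162261572.

1162261572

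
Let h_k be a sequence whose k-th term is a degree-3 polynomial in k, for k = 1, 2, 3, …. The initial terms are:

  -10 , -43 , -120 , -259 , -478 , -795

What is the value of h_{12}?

1st diffs: -33, -77, -139, -219, -317.
2nd diffs: -44, -62, -80, -98.
3rd diffs: -18, -18, -18 (constant).
So h_k = -3k^3 - 4k^2 - 3.
Evaluating at k = 12 gives h_{12} = -5763.

-5763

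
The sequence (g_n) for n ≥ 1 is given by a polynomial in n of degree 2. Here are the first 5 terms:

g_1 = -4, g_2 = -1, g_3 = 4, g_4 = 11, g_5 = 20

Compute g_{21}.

436

1st diffs: 3, 5, 7, 9.
2nd diffs: 2, 2, 2 (constant).
Newton forward-difference form: g_n = -4 + 3·C(n-1,1) + 2·C(n-1,2).
At n = 21: n-1 = 20, so g_{21} = -4 + 60 + 380 = 436.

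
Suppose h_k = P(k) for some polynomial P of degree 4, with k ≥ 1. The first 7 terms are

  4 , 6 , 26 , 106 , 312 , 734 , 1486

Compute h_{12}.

15866

1st diffs: 2, 20, 80, 206, 422, 752.
2nd diffs: 18, 60, 126, 216, 330.
3rd diffs: 42, 66, 90, 114.
4th diffs: 24, 24, 24 (constant).
Newton forward-difference form: h_k = 4 + 2·C(k-1,1) + 18·C(k-1,2) + 42·C(k-1,3) + 24·C(k-1,4).
At k = 12: k-1 = 11, so h_{12} = 4 + 22 + 990 + 6930 + 7920 = 15866.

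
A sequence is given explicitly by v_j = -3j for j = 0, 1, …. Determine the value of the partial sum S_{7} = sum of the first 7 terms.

Over j = 0..6: Σj = 21.
Total = (-3)·21 = -63.

-63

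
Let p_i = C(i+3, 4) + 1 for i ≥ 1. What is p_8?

331

C(11, 4) = 330, so p_8 = 331.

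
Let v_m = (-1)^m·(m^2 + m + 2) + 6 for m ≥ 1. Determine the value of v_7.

(-1)^7 = -1; m^2 + m + 2 at m=7 is 58; so v_7 = -52.

-52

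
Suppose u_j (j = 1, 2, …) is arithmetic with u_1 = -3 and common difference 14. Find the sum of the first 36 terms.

u_j = -3 + (j - 1)·14.
u_{36} = 487; S = 36·(-3 + 487)/2 = 8712.

8712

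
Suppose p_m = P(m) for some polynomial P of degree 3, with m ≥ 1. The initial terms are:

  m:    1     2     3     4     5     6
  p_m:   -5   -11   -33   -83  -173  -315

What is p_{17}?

1st diffs: -6, -22, -50, -90, -142.
2nd diffs: -16, -28, -40, -52.
3rd diffs: -12, -12, -12 (constant).
Newton forward-difference form: p_m = -5 + (-6)·C(m-1,1) + (-16)·C(m-1,2) + (-12)·C(m-1,3).
At m = 17: m-1 = 16, so p_{17} = -5 - 96 - 1920 - 6720 = -8741.

-8741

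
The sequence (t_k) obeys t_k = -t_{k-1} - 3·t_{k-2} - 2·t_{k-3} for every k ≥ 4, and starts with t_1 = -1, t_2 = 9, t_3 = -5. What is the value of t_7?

Iterate the recurrence:
t_4 = -20  t_5 = 17  t_6 = 53  t_7 = -64.

-64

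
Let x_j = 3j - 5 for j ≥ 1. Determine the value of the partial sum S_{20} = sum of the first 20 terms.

530

Over j = 1..20: Σj = 210.
Total = (3)·210 + (-5)·20 = 530.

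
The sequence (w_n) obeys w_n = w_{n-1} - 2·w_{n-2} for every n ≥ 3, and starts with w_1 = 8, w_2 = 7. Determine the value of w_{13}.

Compute successive terms:
w_3 = -9;  w_4 = -23;  w_5 = -5;  …;  w_{10} = -71;  w_{11} = 195;  w_{12} = 337;  w_{13} = -53.

-53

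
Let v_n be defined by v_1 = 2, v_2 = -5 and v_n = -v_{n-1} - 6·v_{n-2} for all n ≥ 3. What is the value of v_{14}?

66685

Compute successive terms:
v_3 = -7, v_4 = 37, v_5 = 5, …, v_{11} = 18725, v_{12} = 9133, v_{13} = -121483, v_{14} = 66685.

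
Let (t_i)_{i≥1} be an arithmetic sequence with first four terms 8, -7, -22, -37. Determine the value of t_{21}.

-292

Common difference d = -15.
t_i = 8 + (i - 1)·(-15).
t_{21} = 8 + 20·(-15) = -292.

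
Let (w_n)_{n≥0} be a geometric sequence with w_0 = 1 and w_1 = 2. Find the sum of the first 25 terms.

Common ratio r = 2.
w_n = 1·2^(n-0).
S = 1·(2^25 - 1)/(2 - 1) = 1·(33554432 - 1)/(1) = 33554431.

33554431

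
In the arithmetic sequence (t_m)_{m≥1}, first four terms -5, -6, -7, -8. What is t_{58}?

-62

Common difference d = -1.
t_m = -5 + (m - 1)·(-1).
t_{58} = -5 + 57·(-1) = -62.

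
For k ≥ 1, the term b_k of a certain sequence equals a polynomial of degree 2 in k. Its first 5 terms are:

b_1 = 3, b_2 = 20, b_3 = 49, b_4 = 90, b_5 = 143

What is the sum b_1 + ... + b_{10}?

2235

1st diffs: 17, 29, 41, 53.
2nd diffs: 12, 12, 12 (constant).
Newton forward-difference form: b_k = 3 + 17·C(k-1,1) + 12·C(k-1,2).
Continuing: …, 208, 285, 374, 475, …, b_{10} = 588.
Summing k = 1..10 (10 terms) gives 2235.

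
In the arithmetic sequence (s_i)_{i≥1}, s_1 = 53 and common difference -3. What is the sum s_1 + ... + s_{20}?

490

s_i = 53 + (i - 1)·(-3).
s_{20} = -4; S = 20·(53 + (-4))/2 = 490.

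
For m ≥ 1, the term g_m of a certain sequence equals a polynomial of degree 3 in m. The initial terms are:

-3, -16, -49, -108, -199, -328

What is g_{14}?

-3448

1st diffs: -13, -33, -59, -91, -129.
2nd diffs: -20, -26, -32, -38.
3rd diffs: -6, -6, -6 (constant).
Newton forward-difference form: g_m = -3 + (-13)·C(m-1,1) + (-20)·C(m-1,2) + (-6)·C(m-1,3).
At m = 14: m-1 = 13, so g_{14} = -3 - 169 - 1560 - 1716 = -3448.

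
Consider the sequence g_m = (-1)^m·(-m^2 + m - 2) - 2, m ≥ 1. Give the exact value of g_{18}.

(-1)^18 = 1; -m^2 + m - 2 at m=18 is -308; so g_{18} = -310.

-310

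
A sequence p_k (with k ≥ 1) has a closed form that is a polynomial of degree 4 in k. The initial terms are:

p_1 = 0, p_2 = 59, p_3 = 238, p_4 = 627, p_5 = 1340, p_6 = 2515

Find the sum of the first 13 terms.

134160

1st diffs: 59, 179, 389, 713, 1175.
2nd diffs: 120, 210, 324, 462.
3rd diffs: 90, 114, 138.
4th diffs: 24, 24 (constant).
Newton forward-difference form: p_k = 59·C(k-1,1) + 120·C(k-1,2) + 90·C(k-1,3) + 24·C(k-1,4).
Continuing: …, 4314, 6923, 10552, 15435, …, p_{13} = 40308.
Summing k = 1..13 (13 terms) gives 134160.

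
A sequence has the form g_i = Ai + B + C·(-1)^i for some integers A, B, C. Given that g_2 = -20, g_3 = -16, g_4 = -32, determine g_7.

At i = 2, 3, 4: 2A + B + C = -20; 3A + B - C = -16; 4A + B + C = -32.
Subtracting the first from the second: A - 2C = 4.
Subtracting the second from the third: A + 2C = -16.
Solving: C = -5, A = -6, then B = -3.
Therefore g_7 = -42 + (-3) + (-5)·(-1) = -40.

-40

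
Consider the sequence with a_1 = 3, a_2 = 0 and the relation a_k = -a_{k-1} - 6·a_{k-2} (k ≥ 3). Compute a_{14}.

-218790

a_3 = -18;  a_4 = 18;  a_5 = 90;  …;  a_{11} = 6570;  a_{12} = 51642;  a_{13} = -91062;  a_{14} = -218790.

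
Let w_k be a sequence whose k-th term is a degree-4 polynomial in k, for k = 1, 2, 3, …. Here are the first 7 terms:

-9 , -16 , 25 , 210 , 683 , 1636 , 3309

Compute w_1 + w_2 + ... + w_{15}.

1st diffs: -7, 41, 185, 473, 953, 1673.
2nd diffs: 48, 144, 288, 480, 720.
3rd diffs: 96, 144, 192, 240.
4th diffs: 48, 48, 48 (constant).
So w_k = 2k^4 - 4k^3 - 2k^2 - 3k - 2.
Continuing: …, 5990, 10015, 15768, 23681, …, w_{15} = 87253.
Summing k = 1..15 (15 terms) gives 296154.

296154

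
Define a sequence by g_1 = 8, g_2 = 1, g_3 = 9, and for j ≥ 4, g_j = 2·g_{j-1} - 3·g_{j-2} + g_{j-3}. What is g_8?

g_4 = 23; g_5 = 20; g_6 = -20; g_7 = -77; g_8 = -74.

-74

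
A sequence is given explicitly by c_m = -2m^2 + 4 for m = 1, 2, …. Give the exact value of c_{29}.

-1678

c_{29} = -2·29^2 + 4 = -1678.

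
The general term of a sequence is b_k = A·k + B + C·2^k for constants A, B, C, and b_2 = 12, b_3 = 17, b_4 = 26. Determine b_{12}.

4114

Plug in k = 2, 3, 4: 2A + B + 4C = 12; 3A + B + 8C = 17; 4A + B + 16C = 26.
Subtracting the first from the second: A + 4C = 5.
Subtracting the second from the third: A + 8C = 9.
Solving: C = 1, A = 1, then B = 6.
Hence b_{12} = 1·12 + 6 + 1·4096 = 4114.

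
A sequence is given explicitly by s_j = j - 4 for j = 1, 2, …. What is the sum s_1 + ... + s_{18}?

Over j = 1..18: Σj = 171.
Total = (1)·171 + (-4)·18 = 99.

99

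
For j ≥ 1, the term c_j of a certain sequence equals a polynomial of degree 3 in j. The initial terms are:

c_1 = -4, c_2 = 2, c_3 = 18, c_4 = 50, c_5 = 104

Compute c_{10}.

914

1st diffs: 6, 16, 32, 54.
2nd diffs: 10, 16, 22.
3rd diffs: 6, 6 (constant).
So c_j = j^3 - j^2 + 2j - 6.
Evaluating at j = 10 gives c_{10} = 914.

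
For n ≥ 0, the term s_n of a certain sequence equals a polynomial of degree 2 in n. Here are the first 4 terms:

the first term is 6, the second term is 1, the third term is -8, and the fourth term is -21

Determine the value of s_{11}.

1st diffs: -5, -9, -13.
2nd diffs: -4, -4 (constant).
Newton forward-difference form: s_n = 6 + (-5)·C(n,1) + (-4)·C(n,2).
At n = 11: n = 11, so s_{11} = 6 - 55 - 220 = -269.

-269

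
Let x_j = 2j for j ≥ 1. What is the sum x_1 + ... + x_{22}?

Over j = 1..22: Σj = 253.
Total = (2)·253 = 506.

506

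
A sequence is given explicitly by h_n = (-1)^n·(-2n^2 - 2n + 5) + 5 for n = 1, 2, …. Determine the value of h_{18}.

(-1)^18 = 1; -2n^2 - 2n + 5 at n=18 is -679; so h_{18} = -674.

-674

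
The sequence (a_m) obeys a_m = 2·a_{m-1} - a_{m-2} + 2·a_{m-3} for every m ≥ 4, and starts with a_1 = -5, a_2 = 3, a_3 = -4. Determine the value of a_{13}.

Compute successive terms:
a_4 = -21; a_5 = -32; a_6 = -51; a_7 = -112; a_8 = -237; a_9 = -464; a_{10} = -915; a_{11} = -1840; a_{12} = -3693; a_{13} = -7376.

-7376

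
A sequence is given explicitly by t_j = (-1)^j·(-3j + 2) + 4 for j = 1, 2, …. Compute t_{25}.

77

(-1)^25 = -1; -3j + 2 at j=25 is -73; so t_{25} = 77.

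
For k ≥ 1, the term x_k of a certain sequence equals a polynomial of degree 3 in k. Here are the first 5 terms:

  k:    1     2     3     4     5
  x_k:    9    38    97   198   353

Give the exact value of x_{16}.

1st diffs: 29, 59, 101, 155.
2nd diffs: 30, 42, 54.
3rd diffs: 12, 12 (constant).
So x_k = 2k^3 + 3k^2 + 6k - 2.
Evaluating at k = 16 gives x_{16} = 9054.

9054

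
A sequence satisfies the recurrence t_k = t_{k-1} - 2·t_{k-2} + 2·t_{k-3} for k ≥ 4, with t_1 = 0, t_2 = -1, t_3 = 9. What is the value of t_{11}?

Iterate the recurrence:
t_4 = 11;  t_5 = -9;  t_6 = -13;  t_7 = 27;  t_8 = 35;  t_9 = -45;  t_{10} = -61;  t_{11} = 99.

99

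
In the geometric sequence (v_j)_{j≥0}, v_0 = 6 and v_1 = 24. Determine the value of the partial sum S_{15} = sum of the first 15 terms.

Common ratio r = 4.
v_j = 6·4^(j-0).
S = 6·(4^15 - 1)/(4 - 1) = 6·(1073741824 - 1)/(3) = 2147483646.

2147483646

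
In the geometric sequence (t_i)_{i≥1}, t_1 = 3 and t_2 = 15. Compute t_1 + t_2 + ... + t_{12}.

183105468

Common ratio r = 5.
t_i = 3·5^(i-1).
S = 3·(5^12 - 1)/(5 - 1) = 3·(244140625 - 1)/(4) = 183105468.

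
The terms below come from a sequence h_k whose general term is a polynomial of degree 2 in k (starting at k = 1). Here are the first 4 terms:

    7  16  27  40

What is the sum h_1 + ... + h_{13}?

1st diffs: 9, 11, 13.
2nd diffs: 2, 2 (constant).
Newton forward-difference form: h_k = 7 + 9·C(k-1,1) + 2·C(k-1,2).
Continuing: …, 55, 72, 91, 112, …, h_{13} = 247.
Summing k = 1..13 (13 terms) gives 1365.

1365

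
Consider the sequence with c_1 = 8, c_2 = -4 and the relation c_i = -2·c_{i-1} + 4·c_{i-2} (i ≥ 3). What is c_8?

-11520

c_3 = 40; c_4 = -96; c_5 = 352; c_6 = -1088; c_7 = 3584; c_8 = -11520.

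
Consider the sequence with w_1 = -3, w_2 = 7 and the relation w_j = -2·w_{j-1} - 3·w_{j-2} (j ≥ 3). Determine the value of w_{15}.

Compute successive terms:
w_3 = -5, w_4 = -11, w_5 = 37, …, w_{12} = -1643, w_{13} = 853, w_{14} = 3223, w_{15} = -9005.

-9005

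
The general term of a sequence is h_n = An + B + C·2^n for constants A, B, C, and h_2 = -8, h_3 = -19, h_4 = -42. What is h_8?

-758

Write the equations: 2A + B + 4C = -8; 3A + B + 8C = -19; 4A + B + 16C = -42.
Subtracting the first from the second: A + 4C = -11.
Subtracting the second from the third: A + 8C = -23.
Solving: C = -3, A = 1, then B = 2.
So h_n = 1·n + 2 + (-3)·2^n; at n=8 this is -758.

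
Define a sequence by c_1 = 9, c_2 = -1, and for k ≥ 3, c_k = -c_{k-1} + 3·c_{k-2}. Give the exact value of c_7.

Iterate the recurrence:
c_3 = 28; c_4 = -31; c_5 = 115; c_6 = -208; c_7 = 553.

553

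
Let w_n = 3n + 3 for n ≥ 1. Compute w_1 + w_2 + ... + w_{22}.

Over n = 1..22: Σn = 253.
Total = (3)·253 + (3)·22 = 825.

825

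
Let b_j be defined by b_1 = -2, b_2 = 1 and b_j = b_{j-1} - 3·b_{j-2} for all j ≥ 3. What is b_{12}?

439

Step forward from the initial values:
b_3 = 7;  b_4 = 4;  b_5 = -17;  b_6 = -29;  b_7 = 22;  b_8 = 109;  b_9 = 43;  b_{10} = -284;  b_{11} = -413;  b_{12} = 439.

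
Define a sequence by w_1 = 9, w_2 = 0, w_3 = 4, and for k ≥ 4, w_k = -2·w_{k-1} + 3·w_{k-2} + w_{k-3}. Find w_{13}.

31375

Compute successive terms:
w_4 = 1  w_5 = 10  w_6 = -13  w_7 = 57  w_8 = -143  w_9 = 444  w_{10} = -1260  w_{11} = 3709  w_{12} = -10754  w_{13} = 31375.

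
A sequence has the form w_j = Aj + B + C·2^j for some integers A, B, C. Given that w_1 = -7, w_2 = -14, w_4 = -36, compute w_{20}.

At j = 1, 2, 4: A + B + 2C = -7; 2A + B + 4C = -14; 4A + B + 16C = -36.
Subtracting the first from the second: A + 2C = -7.
Subtracting the second from the third: 2A + 12C = -22.
Solving: C = -1, A = -5, then B = 0.
So w_j = -5·j + 0 + (-1)·2^j; at j=20 this is -1048676.

-1048676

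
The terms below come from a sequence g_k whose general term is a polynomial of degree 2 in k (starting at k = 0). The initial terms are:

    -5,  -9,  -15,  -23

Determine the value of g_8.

1st diffs: -4, -6, -8.
2nd diffs: -2, -2 (constant).
Newton forward-difference form: g_k = -5 + (-4)·C(k,1) + (-2)·C(k,2).
At k = 8: k = 8, so g_8 = -5 - 32 - 56 = -93.

-93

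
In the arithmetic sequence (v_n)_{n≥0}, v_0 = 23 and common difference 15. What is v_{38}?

593

v_n = 23 + (n - 0)·15.
v_{38} = 23 + 38·15 = 593.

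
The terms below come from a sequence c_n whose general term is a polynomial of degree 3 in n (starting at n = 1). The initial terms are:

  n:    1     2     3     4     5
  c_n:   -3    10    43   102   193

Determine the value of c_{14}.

1st diffs: 13, 33, 59, 91.
2nd diffs: 20, 26, 32.
3rd diffs: 6, 6 (constant).
Newton forward-difference form: c_n = -3 + 13·C(n-1,1) + 20·C(n-1,2) + 6·C(n-1,3).
At n = 14: n-1 = 13, so c_{14} = -3 + 169 + 1560 + 1716 = 3442.

3442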